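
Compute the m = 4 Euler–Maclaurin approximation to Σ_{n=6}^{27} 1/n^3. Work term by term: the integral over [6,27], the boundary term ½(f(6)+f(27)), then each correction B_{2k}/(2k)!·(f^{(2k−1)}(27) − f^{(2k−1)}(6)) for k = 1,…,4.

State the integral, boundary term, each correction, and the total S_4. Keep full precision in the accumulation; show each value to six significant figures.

∫_6^27 1/x^3 dx evaluates to 0.0132030.
Boundary: ½(f(6) + f(27)) = ½(0.00462963 + 5.08053e-05) = 0.00234022.
Integral + boundary = 0.0155432.
Correction k=1: B_{2}/2! · (f^{(1)}(27) − f^{(1)}(6)) = 1/12 · (-5.64503e-06 − (-0.00231481)) = 0.000192431.
After k=1: 0.0157357.
Correction k=2: B_{4}/4! · (f^{(3)}(27) − f^{(3)}(6)) = −1/720 · (-1.54870e-07 − (-0.00128601)) = -1.78591e-06.
After k=2: 0.0157339.
Correction k=3: B_{6}/6! · (f^{(5)}(27) − f^{(5)}(6)) = 1/30240 · (-8.92258e-09 − (-0.00150034)) = 4.96142e-08.
After k=3: 0.0157339.
Correction k=4: B_{8}/8! · (f^{(7)}(27) − f^{(7)}(6)) = −1/1209600 · (-8.81242e-10 − (-0.00300069)) = -2.48073e-09.

S_4 ≈ 0.0157339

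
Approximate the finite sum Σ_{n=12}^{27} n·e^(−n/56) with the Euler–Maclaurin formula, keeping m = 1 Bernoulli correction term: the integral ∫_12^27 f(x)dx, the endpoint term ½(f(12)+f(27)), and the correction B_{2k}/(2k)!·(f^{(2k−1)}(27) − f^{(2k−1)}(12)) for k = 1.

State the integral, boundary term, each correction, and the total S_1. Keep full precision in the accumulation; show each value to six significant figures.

S_1 ≈ 216.708

Integral: ∫_12^27 x·e^(−x/56) dx = 203.556.
Endpoint term: (f(12) + f(27))/2 = (9.68541 + 16.6714)/2 = 13.1784.
Running total after boundary: 216.734.
k=1: B_{2}/(2)! × [f^{(1)}(27) − f^{(1)}(12)] = 1/12 × (0.319755 − 0.634164) = -0.0262007.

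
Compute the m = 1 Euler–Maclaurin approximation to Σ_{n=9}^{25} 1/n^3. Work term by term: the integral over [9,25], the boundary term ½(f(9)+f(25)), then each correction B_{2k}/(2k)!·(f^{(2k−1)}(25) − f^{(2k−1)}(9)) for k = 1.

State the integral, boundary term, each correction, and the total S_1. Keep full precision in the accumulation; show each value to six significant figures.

∫_9^25 1/x^3 dx evaluates to 0.00537284.
½[f(9) + f(25)] = ½[0.00137174 + 6.40000e-05] = 0.000717871.
Integral + boundary = 0.00609071.
k=1: B_{2}/(2)! × [f^{(1)}(25) − f^{(1)}(9)] = 1/12 × (-7.68000e-06 − (-0.000457247)) = 3.74639e-05.

S_1 ≈ 0.00612817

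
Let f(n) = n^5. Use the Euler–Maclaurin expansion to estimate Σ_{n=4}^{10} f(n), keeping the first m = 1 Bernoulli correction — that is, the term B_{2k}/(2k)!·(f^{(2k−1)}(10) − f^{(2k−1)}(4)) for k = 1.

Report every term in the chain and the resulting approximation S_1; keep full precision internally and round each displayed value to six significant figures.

Integral: ∫_4^10 x^5 dx = 165984.
Endpoint term: (f(4) + f(10))/2 = (1024.00 + 100000)/2 = 50512.0.
So far: 216496.
Order-1 term: 1/12 · (50000.0 − 1280.00) = 4060.00.

S_1 ≈ 220556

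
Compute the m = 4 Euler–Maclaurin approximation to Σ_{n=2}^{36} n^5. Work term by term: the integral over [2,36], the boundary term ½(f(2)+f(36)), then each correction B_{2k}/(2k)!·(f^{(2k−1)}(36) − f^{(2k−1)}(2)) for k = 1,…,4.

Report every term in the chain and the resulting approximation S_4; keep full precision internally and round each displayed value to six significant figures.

∫_2^36 x^5 dx evaluates to 3.62797e+08.
½[f(2) + f(36)] = ½[32.0000 + 6.04662e+07] = 3.02331e+07.
So far: 3.93030e+08.
k=1: B_{2}/(2)! × [f^{(1)}(36) − f^{(1)}(2)] = 1/12 × (8.39808e+06 − 80.0000) = 699833.
Running total after k=1: 3.93730e+08.
k=2: B_{4}/(4)! × [f^{(3)}(36) − f^{(3)}(2)] = −1/720 × (77760.0 − 240.000) = -107.667.
Running total after k=2: 3.93730e+08.
k=3: B_{6}/(6)! × [f^{(5)}(36) − f^{(5)}(2)] = 1/30240 × (120.000 − 120.000) = 0.00000.
Running total after k=3: 3.93730e+08.
k=4: B_{8}/(8)! × [f^{(7)}(36) − f^{(7)}(2)] = −1/1209600 × (0.00000 − 0.00000) = 0.00000.

S_4 ≈ 3.93730e+08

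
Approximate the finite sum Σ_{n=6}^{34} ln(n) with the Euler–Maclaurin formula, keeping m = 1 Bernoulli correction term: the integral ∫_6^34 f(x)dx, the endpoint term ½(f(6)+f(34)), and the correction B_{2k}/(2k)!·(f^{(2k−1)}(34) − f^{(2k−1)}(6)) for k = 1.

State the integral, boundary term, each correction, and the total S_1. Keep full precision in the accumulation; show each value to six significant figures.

S_1 ≈ 83.7933

Integral: ∫_6^34 ln(x) dx = 81.1457.
½[f(6) + f(34)] = ½[1.79176 + 3.52636] = 2.65906.
Running total after boundary: 83.8048.
Order-1 term: 1/12 · (0.0294118 − 0.166667) = -0.0114379.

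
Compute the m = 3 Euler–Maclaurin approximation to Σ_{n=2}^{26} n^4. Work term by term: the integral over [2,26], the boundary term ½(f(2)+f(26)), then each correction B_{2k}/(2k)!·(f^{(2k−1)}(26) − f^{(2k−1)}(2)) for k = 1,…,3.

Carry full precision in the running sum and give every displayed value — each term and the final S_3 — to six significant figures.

The integral term ∫_2^26 x^4 dx = 2.37627e+06.
½[f(2) + f(26)] = ½[16.0000 + 456976] = 228496.
So far: 2.60476e+06.
Order-1 term: 1/12 · (70304.0 − 32.0000) = 5856.00.
Running total after k=1: 2.61062e+06.
Order-2 term: −1/720 · (624.000 − 48.0000) = -0.800000.
Running total after k=2: 2.61062e+06.
Order-3 term: 1/30240 · (0.00000 − 0.00000) = 0.00000.

S_3 ≈ 2.61062e+06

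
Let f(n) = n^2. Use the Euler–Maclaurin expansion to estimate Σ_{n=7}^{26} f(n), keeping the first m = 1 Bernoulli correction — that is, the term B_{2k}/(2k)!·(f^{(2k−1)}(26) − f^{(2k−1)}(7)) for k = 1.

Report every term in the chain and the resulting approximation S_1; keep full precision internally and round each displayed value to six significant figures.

The integral term ∫_7^26 x^2 dx = 5744.33.
Boundary: ½(f(7) + f(26)) = ½(49.0000 + 676.000) = 362.500.
Integral + boundary = 6106.83.
k=1: B_{2}/(2)! × [f^{(1)}(26) − f^{(1)}(7)] = 1/12 × (52.0000 − 14.0000) = 3.16667.

S_1 ≈ 6110.00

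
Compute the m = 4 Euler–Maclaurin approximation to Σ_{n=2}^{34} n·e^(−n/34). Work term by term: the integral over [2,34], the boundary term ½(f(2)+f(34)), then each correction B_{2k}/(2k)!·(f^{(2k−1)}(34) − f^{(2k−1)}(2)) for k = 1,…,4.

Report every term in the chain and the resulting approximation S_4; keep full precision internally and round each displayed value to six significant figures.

S_4 ≈ 310.662

The integral term ∫_2^34 x·e^(−x/34) dx = 303.539.
½[f(2) + f(34)] = ½[1.88575 + 12.5079] = 7.19682.
So far: 310.736.
Correction k=1: B_{2}/2! · (f^{(1)}(34) − f^{(1)}(2)) = 1/12 · (0.00000 − 0.887410) = -0.0739508.
Running total after k=1: 310.662.
Correction k=2: B_{4}/4! · (f^{(3)}(34) − f^{(3)}(2)) = −1/720 · (0.000636470 − 0.00239892) = 2.44785e-06.
Running total after k=2: 310.662.
Correction k=3: B_{6}/6! · (f^{(5)}(34) − f^{(5)}(2)) = 1/30240 · (1.10116e-06 − 3.48633e-06) = -7.88746e-11.
Running total after k=3: 310.662.
Correction k=4: B_{8}/8! · (f^{(7)}(34) − f^{(7)}(2)) = −1/1209600 · (1.42884e-09 − 4.23656e-09) = 2.32119e-15.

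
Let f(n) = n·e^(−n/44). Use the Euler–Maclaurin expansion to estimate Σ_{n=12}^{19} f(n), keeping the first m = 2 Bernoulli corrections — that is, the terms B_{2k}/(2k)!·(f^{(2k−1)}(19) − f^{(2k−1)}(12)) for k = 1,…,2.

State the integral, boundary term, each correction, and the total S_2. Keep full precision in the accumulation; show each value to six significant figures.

Integral: ∫_12^19 x·e^(−x/44) dx = 75.9085.
Boundary: ½(f(12) + f(19)) = ½(9.13560 + 12.3372) = 10.7364.
Running total after boundary: 86.6449.
Correction k=1: B_{2}/2! · (f^{(1)}(19) − f^{(1)}(12)) = 1/12 · (0.368936 − 0.553673) = -0.0153947.
Running total after k=1: 86.6295.
Correction k=2: B_{4}/4! · (f^{(3)}(19) − f^{(3)}(12)) = −1/720 · (0.000861359 − 0.00107246) = 2.93190e-07.

S_2 ≈ 86.6295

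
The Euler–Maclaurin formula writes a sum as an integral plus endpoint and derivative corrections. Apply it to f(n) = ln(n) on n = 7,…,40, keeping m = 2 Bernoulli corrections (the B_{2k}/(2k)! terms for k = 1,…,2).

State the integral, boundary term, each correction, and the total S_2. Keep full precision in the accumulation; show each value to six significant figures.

∫_7^40 ln(x) dx evaluates to 100.934.
Endpoint term: (f(7) + f(40))/2 = (1.94591 + 3.68888)/2 = 2.81739.
So far: 103.751.
Order-1 term: 1/12 · (0.0250000 − 0.142857) = -0.00982143.
After k=1: 103.741.
Order-2 term: −1/720 · (3.12500e-05 − 0.00583090) = 8.05507e-06.

S_2 ≈ 103.741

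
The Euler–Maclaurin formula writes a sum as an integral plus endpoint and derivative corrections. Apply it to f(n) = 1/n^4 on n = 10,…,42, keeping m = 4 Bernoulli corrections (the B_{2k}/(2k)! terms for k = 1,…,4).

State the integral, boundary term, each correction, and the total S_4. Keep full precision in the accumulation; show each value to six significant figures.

S_4 ≈ 0.000382309

Integral: ∫_10^42 1/x^4 dx = 0.000328834.
Endpoint term: (f(10) + f(42))/2 = (0.000100000 + 3.21368e-07)/2 = 5.01607e-05.
Integral + boundary = 0.000378995.
k=1: B_{2}/(2)! × [f^{(1)}(42) − f^{(1)}(10)] = 1/12 × (-3.06065e-08 − (-4.00000e-05)) = 3.33078e-06.
Running total after k=1: 0.000382326.
k=2: B_{4}/(4)! × [f^{(3)}(42) − f^{(3)}(10)] = −1/720 × (-5.20519e-10 − (-1.20000e-05)) = -1.66659e-08.
Running total after k=2: 0.000382309.
k=3: B_{6}/(6)! × [f^{(5)}(42) − f^{(5)}(10)] = 1/30240 × (-1.65244e-11 − (-6.72000e-06)) = 2.22222e-10.
Running total after k=3: 0.000382309.
k=4: B_{8}/(8)! × [f^{(7)}(42) − f^{(7)}(10)] = −1/1209600 × (-8.43082e-13 − (-6.04800e-06)) = -5.00000e-12.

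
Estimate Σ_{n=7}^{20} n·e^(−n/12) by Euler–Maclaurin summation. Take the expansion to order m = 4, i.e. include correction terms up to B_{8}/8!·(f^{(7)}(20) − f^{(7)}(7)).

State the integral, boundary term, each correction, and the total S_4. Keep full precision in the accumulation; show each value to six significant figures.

The integral term ∫_7^20 x·e^(−x/12) dx = 54.7038.
Boundary: ½(f(7) + f(20)) = ½(3.90625 + 3.77751) = 3.84188.
Integral + boundary = 58.5457.
Order-1 term: 1/12 · (-0.125917 − 0.232515) = -0.0298693.
Running total after k=1: 58.5158.
Order-2 term: −1/720 · (0.00174885 − 0.00936517) = 1.05782e-05.
Running total after k=2: 58.5158.
Order-3 term: 1/30240 · (3.03619e-05 − 0.000118859) = -2.92648e-09.
Running total after k=3: 58.5158.
Order-4 term: −1/1209600 · (3.37355e-07 − 1.19918e-06) = 7.12486e-13.

S_4 ≈ 58.5158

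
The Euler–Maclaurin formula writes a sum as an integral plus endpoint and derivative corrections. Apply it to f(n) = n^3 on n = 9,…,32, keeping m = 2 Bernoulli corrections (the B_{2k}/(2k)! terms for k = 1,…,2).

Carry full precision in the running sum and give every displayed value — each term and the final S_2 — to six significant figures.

S_2 ≈ 277488

Integral: ∫_9^32 x^3 dx = 260504.
½[f(9) + f(32)] = ½[729.000 + 32768.0] = 16748.5.
Integral + boundary = 277252.
Order-1 term: 1/12 · (3072.00 − 243.000) = 235.750.
After k=1: 277488.
Order-2 term: −1/720 · (6.00000 − 6.00000) = 0.00000.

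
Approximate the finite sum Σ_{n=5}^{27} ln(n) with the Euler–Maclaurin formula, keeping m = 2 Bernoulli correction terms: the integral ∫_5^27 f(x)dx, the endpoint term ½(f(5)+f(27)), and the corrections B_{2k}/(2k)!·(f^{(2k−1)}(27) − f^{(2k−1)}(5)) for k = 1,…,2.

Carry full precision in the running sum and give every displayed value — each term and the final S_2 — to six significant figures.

S_2 ≈ 61.3795

Integral: ∫_5^27 ln(x) dx = 58.9404.
Boundary: ½(f(5) + f(27)) = ½(1.60944 + 3.29584) = 2.45264.
So far: 61.3930.
k=1: B_{2}/(2)! × [f^{(1)}(27) − f^{(1)}(5)] = 1/12 × (0.0370370 − 0.200000) = -0.0135802.
After k=1: 61.3795.
k=2: B_{4}/(4)! × [f^{(3)}(27) − f^{(3)}(5)] = −1/720 × (0.000101611 − 0.0160000) = 2.20811e-05.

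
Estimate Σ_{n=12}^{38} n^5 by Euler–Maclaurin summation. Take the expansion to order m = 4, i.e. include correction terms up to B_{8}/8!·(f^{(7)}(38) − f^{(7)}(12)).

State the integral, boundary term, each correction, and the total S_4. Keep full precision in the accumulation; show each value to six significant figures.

∫_12^38 x^5 dx evaluates to 5.01325e+08.
Boundary: ½(f(12) + f(38)) = ½(248832 + 7.92352e+07) = 3.97420e+07.
Running total after boundary: 5.41067e+08.
Order-1 term: 1/12 · (1.04257e+07 − 103680) = 860167.
Partial sum through k=1: 5.41927e+08.
Order-2 term: −1/720 · (86640.0 − 8640.00) = -108.333.
Partial sum through k=2: 5.41927e+08.
Order-3 term: 1/30240 · (120.000 − 120.000) = 0.00000.
Partial sum through k=3: 5.41927e+08.
Order-4 term: −1/1209600 · (0.00000 − 0.00000) = 0.00000.

S_4 ≈ 5.41927e+08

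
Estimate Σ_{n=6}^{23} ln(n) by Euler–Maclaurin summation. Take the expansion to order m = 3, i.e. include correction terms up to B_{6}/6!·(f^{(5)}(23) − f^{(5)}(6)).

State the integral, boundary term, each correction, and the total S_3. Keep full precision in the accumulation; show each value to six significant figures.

Integral: ∫_6^23 ln(x) dx = 44.3658.
½[f(6) + f(23)] = ½[1.79176 + 3.13549] = 2.46363.
So far: 46.8294.
Correction k=1: B_{2}/2! · (f^{(1)}(23) − f^{(1)}(6)) = 1/12 · (0.0434783 − 0.166667) = -0.0102657.
Partial sum through k=1: 46.8192.
Correction k=2: B_{4}/4! · (f^{(3)}(23) − f^{(3)}(6)) = −1/720 · (0.000164379 − 0.00925926) = 1.26318e-05.
Partial sum through k=2: 46.8192.
Correction k=3: B_{6}/6! · (f^{(5)}(23) − f^{(5)}(6)) = 1/30240 · (3.72883e-06 − 0.00308642) = -1.01941e-07.

S_3 ≈ 46.8192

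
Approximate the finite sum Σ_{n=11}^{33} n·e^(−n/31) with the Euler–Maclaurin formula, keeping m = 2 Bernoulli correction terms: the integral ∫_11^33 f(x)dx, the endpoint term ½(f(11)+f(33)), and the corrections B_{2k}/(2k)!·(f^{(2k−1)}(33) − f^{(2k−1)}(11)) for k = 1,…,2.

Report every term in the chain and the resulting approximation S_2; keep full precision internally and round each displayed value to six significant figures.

S_2 ≈ 238.312

∫_11^33 x·e^(−x/31) dx evaluates to 228.804.
Boundary: ½(f(11) + f(33)) = ½(7.71415 + 11.3815) = 9.54784.
Running total after boundary: 238.352.
Order-1 term: 1/12 · (-0.0222513 − 0.452443) = -0.0395579.
Running total after k=1: 238.312.
Order-2 term: −1/720 · (0.000694629 − 0.00193030) = 1.71621e-06.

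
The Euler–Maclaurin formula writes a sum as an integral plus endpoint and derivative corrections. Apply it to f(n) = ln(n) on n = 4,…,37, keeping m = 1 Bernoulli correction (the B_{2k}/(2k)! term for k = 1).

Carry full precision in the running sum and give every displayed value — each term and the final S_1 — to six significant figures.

S_1 ≈ 97.5388

The integral term ∫_4^37 ln(x) dx = 95.0588.
½[f(4) + f(37)] = ½[1.38629 + 3.61092] = 2.49861.
Running total after boundary: 97.5574.
Correction k=1: B_{2}/2! · (f^{(1)}(37) − f^{(1)}(4)) = 1/12 · (0.0270270 − 0.250000) = -0.0185811.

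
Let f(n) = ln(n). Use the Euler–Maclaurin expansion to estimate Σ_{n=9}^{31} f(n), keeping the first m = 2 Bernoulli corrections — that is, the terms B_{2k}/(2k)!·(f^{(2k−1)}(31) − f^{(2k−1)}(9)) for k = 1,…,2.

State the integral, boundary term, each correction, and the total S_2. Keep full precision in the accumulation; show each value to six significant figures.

The integral term ∫_9^31 ln(x) dx = 64.6786.
Endpoint term: (f(9) + f(31))/2 = (2.19722 + 3.43399)/2 = 2.81561.
So far: 67.4942.
Correction k=1: B_{2}/2! · (f^{(1)}(31) − f^{(1)}(9)) = 1/12 · (0.0322581 − 0.111111) = -0.00657109.
After k=1: 67.4876.
Correction k=2: B_{4}/4! · (f^{(3)}(31) − f^{(3)}(9)) = −1/720 · (6.71344e-05 − 0.00274348) = 3.71715e-06.

S_2 ≈ 67.4876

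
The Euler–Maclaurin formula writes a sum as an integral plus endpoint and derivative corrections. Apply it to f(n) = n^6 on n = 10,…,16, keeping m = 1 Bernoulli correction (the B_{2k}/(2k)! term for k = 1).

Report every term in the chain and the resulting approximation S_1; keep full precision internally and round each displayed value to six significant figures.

∫_10^16 x^6 dx evaluates to 3.69194e+07.
Boundary: ½(f(10) + f(16)) = ½(1.00000e+06 + 1.67772e+07) = 8.88861e+06.
Integral + boundary = 4.58080e+07.
Correction k=1: B_{2}/2! · (f^{(1)}(16) − f^{(1)}(10)) = 1/12 · (6.29146e+06 − 600000) = 474288.

S_1 ≈ 4.62822e+07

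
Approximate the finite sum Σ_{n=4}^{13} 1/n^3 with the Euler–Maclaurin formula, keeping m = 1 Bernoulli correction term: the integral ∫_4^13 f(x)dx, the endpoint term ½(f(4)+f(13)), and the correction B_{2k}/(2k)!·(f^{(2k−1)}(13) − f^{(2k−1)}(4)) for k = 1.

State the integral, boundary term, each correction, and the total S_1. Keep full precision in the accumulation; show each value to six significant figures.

S_1 ≈ 0.0372993

Integral: ∫_4^13 1/x^3 dx = 0.0282914.
½[f(4) + f(13)] = ½[0.0156250 + 0.000455166] = 0.00804008.
Integral + boundary = 0.0363315.
k=1: B_{2}/(2)! × [f^{(1)}(13) − f^{(1)}(4)] = 1/12 × (-0.000105038 − (-0.0117188)) = 0.000967809.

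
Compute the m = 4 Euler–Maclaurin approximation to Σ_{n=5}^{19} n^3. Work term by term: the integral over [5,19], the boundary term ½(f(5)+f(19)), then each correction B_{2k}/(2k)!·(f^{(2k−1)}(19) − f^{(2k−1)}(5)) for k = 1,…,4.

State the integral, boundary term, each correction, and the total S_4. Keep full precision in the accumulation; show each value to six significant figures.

S_4 ≈ 36000.0

Integral: ∫_5^19 x^3 dx = 32424.0.
½[f(5) + f(19)] = ½[125.000 + 6859.00] = 3492.00.
Integral + boundary = 35916.0.
Correction k=1: B_{2}/2! · (f^{(1)}(19) − f^{(1)}(5)) = 1/12 · (1083.00 − 75.0000) = 84.0000.
Partial sum through k=1: 36000.0.
Correction k=2: B_{4}/4! · (f^{(3)}(19) − f^{(3)}(5)) = −1/720 · (6.00000 − 6.00000) = 0.00000.
Partial sum through k=2: 36000.0.
Correction k=3: B_{6}/6! · (f^{(5)}(19) − f^{(5)}(5)) = 1/30240 · (0.00000 − 0.00000) = 0.00000.
Partial sum through k=3: 36000.0.
Correction k=4: B_{8}/8! · (f^{(7)}(19) − f^{(7)}(5)) = −1/1209600 · (0.00000 − 0.00000) = 0.00000.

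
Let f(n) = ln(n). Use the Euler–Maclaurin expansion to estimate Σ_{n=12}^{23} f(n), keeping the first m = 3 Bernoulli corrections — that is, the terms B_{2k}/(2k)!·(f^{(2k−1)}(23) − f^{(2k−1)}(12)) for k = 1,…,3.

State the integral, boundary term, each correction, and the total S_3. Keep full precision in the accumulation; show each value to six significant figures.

∫_12^23 ln(x) dx evaluates to 31.2975.
Endpoint term: (f(12) + f(23))/2 = (2.48491 + 3.13549)/2 = 2.81020.
Running total after boundary: 34.1077.
Order-1 term: 1/12 · (0.0434783 − 0.0833333) = -0.00332126.
Running total after k=1: 34.1044.
Order-2 term: −1/720 · (0.000164379 − 0.00115741) = 1.37921e-06.
Running total after k=2: 34.1044.
Order-3 term: 1/30240 · (3.72883e-06 − 9.64506e-05) = -3.06620e-09.

S_3 ≈ 34.1044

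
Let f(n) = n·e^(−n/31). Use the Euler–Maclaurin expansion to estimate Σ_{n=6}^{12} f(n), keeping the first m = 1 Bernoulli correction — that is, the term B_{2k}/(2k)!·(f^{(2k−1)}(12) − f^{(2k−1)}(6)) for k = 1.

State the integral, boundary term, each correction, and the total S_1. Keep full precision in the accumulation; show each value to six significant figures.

S_1 ≈ 46.5471

Integral: ∫_6^12 x·e^(−x/31) dx = 40.0215.
Endpoint term: (f(6) + f(12))/2 = (4.94418 + 8.14830)/2 = 6.54624.
So far: 46.5678.
k=1: B_{2}/(2)! × [f^{(1)}(12) − f^{(1)}(6)] = 1/12 × (0.416177 − 0.664540) = -0.0206970.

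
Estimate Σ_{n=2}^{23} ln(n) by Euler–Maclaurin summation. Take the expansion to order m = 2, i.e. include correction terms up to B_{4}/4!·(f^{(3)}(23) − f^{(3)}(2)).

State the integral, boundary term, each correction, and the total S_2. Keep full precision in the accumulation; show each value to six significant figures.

S_2 ≈ 51.6067

The integral term ∫_2^23 ln(x) dx = 49.7301.
½[f(2) + f(23)] = ½[0.693147 + 3.13549] = 1.91432.
Integral + boundary = 51.6444.
k=1: B_{2}/(2)! × [f^{(1)}(23) − f^{(1)}(2)] = 1/12 × (0.0434783 − 0.500000) = -0.0380435.
After k=1: 51.6063.
k=2: B_{4}/(4)! × [f^{(3)}(23) − f^{(3)}(2)] = −1/720 × (0.000164379 − 0.250000) = 0.000346994.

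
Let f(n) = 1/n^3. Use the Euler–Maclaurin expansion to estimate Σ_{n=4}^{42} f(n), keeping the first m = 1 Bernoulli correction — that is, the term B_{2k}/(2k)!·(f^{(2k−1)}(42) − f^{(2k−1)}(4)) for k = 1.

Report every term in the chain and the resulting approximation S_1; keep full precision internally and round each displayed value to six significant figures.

S_1 ≈ 0.0397623

The integral term ∫_4^42 1/x^3 dx = 0.0309666.
½[f(4) + f(42)] = ½[0.0156250 + 1.34975e-05] = 0.00781925.
Running total after boundary: 0.0387858.
k=1: B_{2}/(2)! × [f^{(1)}(42) − f^{(1)}(4)] = 1/12 × (-9.64104e-07 − (-0.0117188)) = 0.000976482.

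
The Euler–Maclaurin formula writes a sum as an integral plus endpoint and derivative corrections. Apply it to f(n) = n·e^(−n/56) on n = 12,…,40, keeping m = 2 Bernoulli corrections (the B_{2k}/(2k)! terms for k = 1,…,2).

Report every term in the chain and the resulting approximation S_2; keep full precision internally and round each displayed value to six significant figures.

S_2 ≈ 456.321

The integral term ∫_12^40 x·e^(−x/56) dx = 441.728.
Endpoint term: (f(12) + f(40))/2 = (9.68541 + 19.5817)/2 = 14.6335.
So far: 456.362.
Correction k=1: B_{2}/2! · (f^{(1)}(40) − f^{(1)}(12)) = 1/12 · (0.139869 − 0.634164) = -0.0411912.
Running total after k=1: 456.321.
Correction k=2: B_{4}/4! · (f^{(3)}(40) − f^{(3)}(12)) = −1/720 · (0.000356809 − 0.000716964) = 5.00216e-07.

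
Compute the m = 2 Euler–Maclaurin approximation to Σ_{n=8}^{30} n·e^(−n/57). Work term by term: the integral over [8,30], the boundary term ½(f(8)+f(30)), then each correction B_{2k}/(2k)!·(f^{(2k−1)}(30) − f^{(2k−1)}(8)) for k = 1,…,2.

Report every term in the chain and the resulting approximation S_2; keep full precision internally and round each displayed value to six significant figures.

Integral: ∫_8^30 x·e^(−x/57) dx = 290.177.
Boundary: ½(f(8) + f(30)) = ½(6.95243 + 17.7233) = 12.3379.
Integral + boundary = 302.514.
Order-1 term: 1/12 · (0.279842 − 0.747081) = -0.0389366.
Partial sum through k=1: 302.476.
Order-2 term: −1/720 · (0.000449799 − 0.000764908) = 4.37652e-07.

S_2 ≈ 302.476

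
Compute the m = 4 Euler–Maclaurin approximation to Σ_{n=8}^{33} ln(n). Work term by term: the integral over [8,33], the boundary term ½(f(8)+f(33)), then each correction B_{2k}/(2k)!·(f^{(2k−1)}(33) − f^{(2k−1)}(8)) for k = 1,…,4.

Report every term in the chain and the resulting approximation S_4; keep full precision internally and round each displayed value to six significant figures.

The integral term ∫_8^33 ln(x) dx = 73.7492.
Endpoint term: (f(8) + f(33))/2 = (2.07944 + 3.49651)/2 = 2.78797.
Running total after boundary: 76.5372.
Order-1 term: 1/12 · (0.0303030 − 0.125000) = -0.00789141.
Running total after k=1: 76.5293.
Order-2 term: −1/720 · (5.56529e-05 − 0.00390625) = 5.34805e-06.
Running total after k=2: 76.5293.
Order-3 term: 1/30240 · (6.13256e-07 − 0.000732422) = -2.42000e-08.
Running total after k=3: 76.5293.
Order-4 term: −1/1209600 · (1.68941e-08 − 0.000343323) = 2.83818e-10.

S_4 ≈ 76.5293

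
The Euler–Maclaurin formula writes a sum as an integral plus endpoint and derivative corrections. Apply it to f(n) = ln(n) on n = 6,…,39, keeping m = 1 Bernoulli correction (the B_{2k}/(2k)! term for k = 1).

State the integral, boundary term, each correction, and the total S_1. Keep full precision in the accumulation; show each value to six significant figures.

S_1 ≈ 101.844

∫_6^39 ln(x) dx evaluates to 99.1283.
Endpoint term: (f(6) + f(39))/2 = (1.79176 + 3.66356)/2 = 2.72766.
Running total after boundary: 101.856.
Correction k=1: B_{2}/2! · (f^{(1)}(39) − f^{(1)}(6)) = 1/12 · (0.0256410 − 0.166667) = -0.0117521.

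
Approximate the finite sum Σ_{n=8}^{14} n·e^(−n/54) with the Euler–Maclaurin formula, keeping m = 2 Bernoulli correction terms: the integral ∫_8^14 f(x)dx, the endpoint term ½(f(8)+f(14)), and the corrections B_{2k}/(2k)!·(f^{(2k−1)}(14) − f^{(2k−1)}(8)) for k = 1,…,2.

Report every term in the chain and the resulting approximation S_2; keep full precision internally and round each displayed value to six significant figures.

S_2 ≈ 62.4292

Integral: ∫_8^14 x·e^(−x/54) dx = 53.5922.
½[f(8) + f(14)] = ½[6.89843 + 10.8027] = 8.85057.
Running total after boundary: 62.4428.
Correction k=1: B_{2}/2! · (f^{(1)}(14) − f^{(1)}(8)) = 1/12 · (0.571573 − 0.734555) = -0.0135818.
Partial sum through k=1: 62.4292.
Correction k=2: B_{4}/4! · (f^{(3)}(14) − f^{(3)}(8)) = −1/720 · (0.000725246 − 0.000843334) = 1.64010e-07.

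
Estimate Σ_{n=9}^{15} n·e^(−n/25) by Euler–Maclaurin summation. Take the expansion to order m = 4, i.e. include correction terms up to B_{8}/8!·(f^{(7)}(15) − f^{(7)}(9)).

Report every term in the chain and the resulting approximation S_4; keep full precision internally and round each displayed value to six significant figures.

S_4 ≈ 51.4500

∫_9^15 x·e^(−x/25) dx evaluates to 44.2132.
½[f(9) + f(15)] = ½[6.27909 + 8.23217] = 7.25563.
Integral + boundary = 51.4689.
Order-1 term: 1/12 · (0.219525 − 0.446513) = -0.0189157.
After k=1: 51.4500.
Order-2 term: −1/720 · (0.00210744 − 0.00294698) = 1.16604e-06.
After k=2: 51.4500.
Order-3 term: 1/30240 · (6.18181e-06 − 8.28728e-06) = -6.96251e-11.
After k=3: 51.4500.
Order-4 term: −1/1209600 · (1.43868e-08 − 1.89750e-08) = 3.79319e-15.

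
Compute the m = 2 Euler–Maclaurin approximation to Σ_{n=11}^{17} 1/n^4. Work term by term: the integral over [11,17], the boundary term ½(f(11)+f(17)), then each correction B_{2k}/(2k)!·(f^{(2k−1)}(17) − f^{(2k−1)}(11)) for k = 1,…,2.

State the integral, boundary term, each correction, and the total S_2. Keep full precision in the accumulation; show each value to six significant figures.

S_2 ≈ 0.000224555

∫_11^17 1/x^4 dx evaluates to 0.000182591.
½[f(11) + f(17)] = ½[6.83013e-05 + 1.19730e-05] = 4.01372e-05.
Integral + boundary = 0.000222728.
Order-1 term: 1/12 · (-2.81719e-06 − (-2.48369e-05)) = 1.83497e-06.
Partial sum through k=1: 0.000224563.
Order-2 term: −1/720 · (-2.92441e-07 − (-6.15790e-06)) = -8.14647e-09.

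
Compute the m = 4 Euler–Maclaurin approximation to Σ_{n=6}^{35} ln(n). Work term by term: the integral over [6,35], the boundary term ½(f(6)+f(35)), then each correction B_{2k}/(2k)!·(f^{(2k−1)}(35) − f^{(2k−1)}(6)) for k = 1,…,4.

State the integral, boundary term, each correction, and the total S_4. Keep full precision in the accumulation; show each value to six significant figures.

The integral term ∫_6^35 ln(x) dx = 84.6866.
Boundary: ½(f(6) + f(35)) = ½(1.79176 + 3.55535) = 2.67355.
Integral + boundary = 87.3602.
k=1: B_{2}/(2)! × [f^{(1)}(35) − f^{(1)}(6)] = 1/12 × (0.0285714 − 0.166667) = -0.0115079.
After k=1: 87.3487.
k=2: B_{4}/(4)! × [f^{(3)}(35) − f^{(3)}(6)] = −1/720 × (4.66472e-05 − 0.00925926) = 1.27953e-05.
After k=2: 87.3487.
k=3: B_{6}/(6)! × [f^{(5)}(35) − f^{(5)}(6)] = 1/30240 × (4.56952e-07 − 0.00308642) = -1.02049e-07.
After k=3: 87.3487.
k=4: B_{8}/(8)! × [f^{(7)}(35) − f^{(7)}(6)] = −1/1209600 × (1.11907e-08 − 0.00257202) = 2.12633e-09.

S_4 ≈ 87.3487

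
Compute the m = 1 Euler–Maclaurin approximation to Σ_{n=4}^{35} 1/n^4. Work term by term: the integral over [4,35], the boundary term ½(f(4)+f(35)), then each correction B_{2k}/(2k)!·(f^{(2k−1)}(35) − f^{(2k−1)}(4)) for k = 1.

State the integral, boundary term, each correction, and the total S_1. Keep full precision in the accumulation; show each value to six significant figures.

S_1 ≈ 0.00747953

Integral: ∫_4^35 1/x^4 dx = 0.00520056.
Endpoint term: (f(4) + f(35))/2 = (0.00390625 + 6.66389e-07)/2 = 0.00195346.
Running total after boundary: 0.00715402.
k=1: B_{2}/(2)! × [f^{(1)}(35) − f^{(1)}(4)] = 1/12 × (-7.61587e-08 − (-0.00390625)) = 0.000325514.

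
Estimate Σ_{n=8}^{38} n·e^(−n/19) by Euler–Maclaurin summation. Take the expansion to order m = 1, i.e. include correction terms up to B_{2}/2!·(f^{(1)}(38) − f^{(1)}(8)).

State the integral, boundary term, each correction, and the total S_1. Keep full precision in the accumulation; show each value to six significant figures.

The integral term ∫_8^38 x·e^(−x/19) dx = 190.142.
½[f(8) + f(38)] = ½[5.25084 + 5.14274] = 5.19679.
Integral + boundary = 195.339.
Order-1 term: 1/12 · (-0.135335 − 0.379995) = -0.0429442.

S_1 ≈ 195.296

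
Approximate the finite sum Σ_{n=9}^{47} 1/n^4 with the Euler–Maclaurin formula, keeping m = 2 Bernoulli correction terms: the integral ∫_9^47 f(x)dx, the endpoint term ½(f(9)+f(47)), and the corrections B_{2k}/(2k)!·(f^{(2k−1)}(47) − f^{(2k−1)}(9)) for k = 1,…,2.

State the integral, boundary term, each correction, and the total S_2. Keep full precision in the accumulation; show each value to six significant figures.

The integral term ∫_9^47 1/x^4 dx = 0.000454037.
Endpoint term: (f(9) + f(47))/2 = (0.000152416 + 2.04931e-07)/2 = 7.63104e-05.
So far: 0.000530347.
Correction k=1: B_{2}/2! · (f^{(1)}(47) − f^{(1)}(9)) = 1/12 · (-1.74410e-08 − (-6.77404e-05)) = 5.64358e-06.
After k=1: 0.000535991.
Correction k=2: B_{4}/4! · (f^{(3)}(47) − f^{(3)}(9)) = −1/720 · (-2.36862e-10 − (-2.50890e-05)) = -3.48455e-08.

S_2 ≈ 0.000535956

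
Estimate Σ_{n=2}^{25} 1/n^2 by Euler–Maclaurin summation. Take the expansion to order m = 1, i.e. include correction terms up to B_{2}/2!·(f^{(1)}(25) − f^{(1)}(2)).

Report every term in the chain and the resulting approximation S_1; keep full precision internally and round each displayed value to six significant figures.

S_1 ≈ 0.606623

Integral: ∫_2^25 1/x^2 dx = 0.460000.
½[f(2) + f(25)] = ½[0.250000 + 0.00160000] = 0.125800.
Integral + boundary = 0.585800.
k=1: B_{2}/(2)! × [f^{(1)}(25) − f^{(1)}(2)] = 1/12 × (-0.000128000 − (-0.250000)) = 0.0208227.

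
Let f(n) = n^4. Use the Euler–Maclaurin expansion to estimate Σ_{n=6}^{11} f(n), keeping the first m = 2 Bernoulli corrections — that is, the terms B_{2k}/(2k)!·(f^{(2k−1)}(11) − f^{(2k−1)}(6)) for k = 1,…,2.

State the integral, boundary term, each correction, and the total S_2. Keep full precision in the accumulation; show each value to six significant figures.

S_2 ≈ 38995.0

Integral: ∫_6^11 x^4 dx = 30655.0.
Endpoint term: (f(6) + f(11))/2 = (1296.00 + 14641.0)/2 = 7968.50.
So far: 38623.5.
k=1: B_{2}/(2)! × [f^{(1)}(11) − f^{(1)}(6)] = 1/12 × (5324.00 − 864.000) = 371.667.
Partial sum through k=1: 38995.2.
k=2: B_{4}/(4)! × [f^{(3)}(11) − f^{(3)}(6)] = −1/720 × (264.000 − 144.000) = -0.166667.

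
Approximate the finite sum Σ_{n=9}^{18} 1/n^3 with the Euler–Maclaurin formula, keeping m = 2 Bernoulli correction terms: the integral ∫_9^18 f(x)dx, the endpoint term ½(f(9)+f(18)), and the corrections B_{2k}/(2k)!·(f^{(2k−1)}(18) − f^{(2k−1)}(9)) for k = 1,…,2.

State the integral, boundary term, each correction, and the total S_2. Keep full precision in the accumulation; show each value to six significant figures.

Integral: ∫_9^18 1/x^3 dx = 0.00462963.
Boundary: ½(f(9) + f(18)) = ½(0.00137174 + 0.000171468) = 0.000771605.
Integral + boundary = 0.00540123.
Correction k=1: B_{2}/2! · (f^{(1)}(18) − f^{(1)}(9)) = 1/12 · (-2.85780e-05 − (-0.000457247)) = 3.57225e-05.
Partial sum through k=1: 0.00543696.
Correction k=2: B_{4}/4! · (f^{(3)}(18) − f^{(3)}(9)) = −1/720 · (-1.76407e-06 − (-0.000112901)) = -1.54356e-07.

S_2 ≈ 0.00543680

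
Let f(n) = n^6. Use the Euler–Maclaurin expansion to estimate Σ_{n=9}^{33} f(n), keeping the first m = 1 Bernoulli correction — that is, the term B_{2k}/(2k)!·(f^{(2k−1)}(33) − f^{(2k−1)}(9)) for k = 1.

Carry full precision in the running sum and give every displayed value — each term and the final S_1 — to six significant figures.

S_1 ≈ 6.75320e+09

∫_9^33 x^6 dx evaluates to 6.08767e+09.
Endpoint term: (f(9) + f(33))/2 = (531441 + 1.29147e+09)/2 = 6.46000e+08.
Integral + boundary = 6.73367e+09.
k=1: B_{2}/(2)! × [f^{(1)}(33) − f^{(1)}(9)] = 1/12 × (2.34812e+08 − 354294) = 1.95382e+07.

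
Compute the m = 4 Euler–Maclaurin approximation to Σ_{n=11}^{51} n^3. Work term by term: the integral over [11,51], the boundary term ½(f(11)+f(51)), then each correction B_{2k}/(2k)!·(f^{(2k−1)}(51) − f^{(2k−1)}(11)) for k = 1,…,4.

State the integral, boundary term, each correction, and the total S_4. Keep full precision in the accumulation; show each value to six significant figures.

∫_11^51 x^3 dx evaluates to 1.68764e+06.
Endpoint term: (f(11) + f(51))/2 = (1331.00 + 132651)/2 = 66991.0.
Running total after boundary: 1.75463e+06.
Correction k=1: B_{2}/2! · (f^{(1)}(51) − f^{(1)}(11)) = 1/12 · (7803.00 − 363.000) = 620.000.
Partial sum through k=1: 1.75525e+06.
Correction k=2: B_{4}/4! · (f^{(3)}(51) − f^{(3)}(11)) = −1/720 · (6.00000 − 6.00000) = 0.00000.
Partial sum through k=2: 1.75525e+06.
Correction k=3: B_{6}/6! · (f^{(5)}(51) − f^{(5)}(11)) = 1/30240 · (0.00000 − 0.00000) = 0.00000.
Partial sum through k=3: 1.75525e+06.
Correction k=4: B_{8}/8! · (f^{(7)}(51) − f^{(7)}(11)) = −1/1209600 · (0.00000 − 0.00000) = 0.00000.

S_4 ≈ 1.75525e+06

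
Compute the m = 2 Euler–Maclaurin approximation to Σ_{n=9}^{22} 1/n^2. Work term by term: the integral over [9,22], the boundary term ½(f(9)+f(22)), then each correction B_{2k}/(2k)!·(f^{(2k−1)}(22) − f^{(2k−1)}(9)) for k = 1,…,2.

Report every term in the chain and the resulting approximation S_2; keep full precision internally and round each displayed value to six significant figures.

The integral term ∫_9^22 1/x^2 dx = 0.0656566.
Endpoint term: (f(9) + f(22))/2 = (0.0123457 + 0.00206612)/2 = 0.00720590.
Integral + boundary = 0.0728625.
Order-1 term: 1/12 · (-0.000187829 − (-0.00274348)) = 0.000212971.
After k=1: 0.0730754.
Order-2 term: −1/720 · (-4.65691e-06 − (-0.000406442)) = -5.58035e-07.

S_2 ≈ 0.0730749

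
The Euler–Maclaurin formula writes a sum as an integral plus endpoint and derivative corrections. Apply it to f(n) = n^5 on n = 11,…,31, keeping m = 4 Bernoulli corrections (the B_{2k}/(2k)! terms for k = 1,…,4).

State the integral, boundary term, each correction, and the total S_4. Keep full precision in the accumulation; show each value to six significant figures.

S_4 ≈ 1.62396e+08

∫_11^31 x^5 dx evaluates to 1.47622e+08.
Boundary: ½(f(11) + f(31)) = ½(161051 + 2.86292e+07) = 1.43951e+07.
Running total after boundary: 1.62017e+08.
k=1: B_{2}/(2)! × [f^{(1)}(31) − f^{(1)}(11)] = 1/12 × (4.61760e+06 − 73205.0) = 378700.
Running total after k=1: 1.62396e+08.
k=2: B_{4}/(4)! × [f^{(3)}(31) − f^{(3)}(11)] = −1/720 × (57660.0 − 7260.00) = -70.0000.
Running total after k=2: 1.62396e+08.
k=3: B_{6}/(6)! × [f^{(5)}(31) − f^{(5)}(11)] = 1/30240 × (120.000 − 120.000) = 0.00000.
Running total after k=3: 1.62396e+08.
k=4: B_{8}/(8)! × [f^{(7)}(31) − f^{(7)}(11)] = −1/1209600 × (0.00000 − 0.00000) = 0.00000.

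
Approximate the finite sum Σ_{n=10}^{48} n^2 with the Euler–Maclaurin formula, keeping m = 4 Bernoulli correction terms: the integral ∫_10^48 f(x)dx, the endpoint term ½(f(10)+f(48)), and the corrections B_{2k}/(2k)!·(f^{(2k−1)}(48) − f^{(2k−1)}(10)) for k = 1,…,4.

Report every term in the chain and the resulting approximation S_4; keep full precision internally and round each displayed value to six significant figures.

S_4 ≈ 37739.0

The integral term ∫_10^48 x^2 dx = 36530.7.
Boundary: ½(f(10) + f(48)) = ½(100.000 + 2304.00) = 1202.00.
Integral + boundary = 37732.7.
k=1: B_{2}/(2)! × [f^{(1)}(48) − f^{(1)}(10)] = 1/12 × (96.0000 − 20.0000) = 6.33333.
After k=1: 37739.0.
k=2: B_{4}/(4)! × [f^{(3)}(48) − f^{(3)}(10)] = −1/720 × (0.00000 − 0.00000) = 0.00000.
After k=2: 37739.0.
k=3: B_{6}/(6)! × [f^{(5)}(48) − f^{(5)}(10)] = 1/30240 × (0.00000 − 0.00000) = 0.00000.
After k=3: 37739.0.
k=4: B_{8}/(8)! × [f^{(7)}(48) − f^{(7)}(10)] = −1/1209600 × (0.00000 − 0.00000) = 0.00000.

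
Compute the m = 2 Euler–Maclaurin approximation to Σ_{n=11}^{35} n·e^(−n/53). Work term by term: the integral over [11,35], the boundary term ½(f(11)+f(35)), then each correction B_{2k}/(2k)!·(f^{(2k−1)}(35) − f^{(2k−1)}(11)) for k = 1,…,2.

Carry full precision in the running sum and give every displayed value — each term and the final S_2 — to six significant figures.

The integral term ∫_11^35 x·e^(−x/53) dx = 346.569.
Endpoint term: (f(11) + f(35))/2 = (8.93832 + 18.0830)/2 = 13.5106.
Integral + boundary = 360.080.
k=1: B_{2}/(2)! × [f^{(1)}(35) − f^{(1)}(11)] = 1/12 × (0.175468 − 0.643927) = -0.0390383.
After k=1: 360.041.
k=2: B_{4}/(4)! × [f^{(3)}(35) − f^{(3)}(11)] = −1/720 × (0.000430324 − 0.000807788) = 5.24255e-07.

S_2 ≈ 360.041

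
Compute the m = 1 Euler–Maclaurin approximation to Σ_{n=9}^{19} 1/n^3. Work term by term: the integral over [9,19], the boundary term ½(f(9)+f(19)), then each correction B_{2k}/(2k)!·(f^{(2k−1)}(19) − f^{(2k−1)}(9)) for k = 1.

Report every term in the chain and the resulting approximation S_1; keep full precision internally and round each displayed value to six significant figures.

S_1 ≈ 0.00558275

Integral: ∫_9^19 1/x^3 dx = 0.00478780.
Boundary: ½(f(9) + f(19)) = ½(0.00137174 + 0.000145794) = 0.000758768.
Running total after boundary: 0.00554657.
Correction k=1: B_{2}/2! · (f^{(1)}(19) − f^{(1)}(9)) = 1/12 · (-2.30201e-05 − (-0.000457247)) = 3.61856e-05.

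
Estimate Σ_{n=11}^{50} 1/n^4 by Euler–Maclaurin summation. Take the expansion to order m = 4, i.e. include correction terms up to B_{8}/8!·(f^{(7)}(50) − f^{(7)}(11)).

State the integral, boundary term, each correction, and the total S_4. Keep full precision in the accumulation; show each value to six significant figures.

S_4 ≈ 0.000284062

The integral term ∫_11^50 1/x^4 dx = 0.000247772.
½[f(11) + f(50)] = ½[6.83013e-05 + 1.60000e-07] = 3.42307e-05.
Running total after boundary: 0.000282002.
Order-1 term: 1/12 · (-1.28000e-08 − (-2.48369e-05)) = 2.06867e-06.
After k=1: 0.000284071.
Order-2 term: −1/720 · (-1.53600e-10 − (-6.15790e-06)) = -8.55242e-09.
After k=2: 0.000284062.
Order-3 term: 1/30240 · (-3.44064e-12 − (-2.84994e-06)) = 9.42438e-11.
After k=3: 0.000284062.
Order-4 term: −1/1209600 · (-1.23863e-13 − (-2.11979e-06)) = -1.75247e-12.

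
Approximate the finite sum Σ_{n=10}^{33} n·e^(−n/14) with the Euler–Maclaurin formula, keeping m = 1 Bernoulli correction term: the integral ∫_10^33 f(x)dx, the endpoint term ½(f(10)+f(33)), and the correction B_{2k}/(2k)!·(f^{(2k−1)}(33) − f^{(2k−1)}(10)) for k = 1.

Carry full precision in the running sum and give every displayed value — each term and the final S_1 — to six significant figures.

Integral: ∫_10^33 x·e^(−x/14) dx = 102.180.
Boundary: ½(f(10) + f(33)) = ½(4.89542 + 3.12478) = 4.01010.
Integral + boundary = 106.190.
Order-1 term: 1/12 · (-0.128508 − 0.139869) = -0.0223648.

S_1 ≈ 106.167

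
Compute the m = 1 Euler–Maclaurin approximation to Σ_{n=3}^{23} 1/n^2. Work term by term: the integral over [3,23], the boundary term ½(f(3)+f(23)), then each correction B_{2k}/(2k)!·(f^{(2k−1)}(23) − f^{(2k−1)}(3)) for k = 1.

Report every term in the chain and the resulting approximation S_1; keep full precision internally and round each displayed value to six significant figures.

S_1 ≈ 0.352515

The integral term ∫_3^23 1/x^2 dx = 0.289855.
Boundary: ½(f(3) + f(23)) = ½(0.111111 + 0.00189036) = 0.0565007.
So far: 0.346356.
k=1: B_{2}/(2)! × [f^{(1)}(23) − f^{(1)}(3)] = 1/12 × (-0.000164379 − (-0.0740741)) = 0.00615914.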